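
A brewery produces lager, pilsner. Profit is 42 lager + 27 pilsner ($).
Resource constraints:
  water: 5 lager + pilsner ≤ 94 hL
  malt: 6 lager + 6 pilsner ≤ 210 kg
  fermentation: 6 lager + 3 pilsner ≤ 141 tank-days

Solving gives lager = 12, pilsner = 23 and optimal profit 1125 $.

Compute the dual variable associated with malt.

2

Check each constraint at x*: water 83/94 (slack 11); malt 210/210 (tight); fermentation 141/141 (tight).
Since water is not tight, its dual is 0.
The binding rows give the dual system: 6·y_malt + 6·y_fermentation = 42 and 6·y_malt + 3·y_fermentation = 27.
→ y_malt = 2 and y_fermentation = 5.
Shadow price of malt = 2.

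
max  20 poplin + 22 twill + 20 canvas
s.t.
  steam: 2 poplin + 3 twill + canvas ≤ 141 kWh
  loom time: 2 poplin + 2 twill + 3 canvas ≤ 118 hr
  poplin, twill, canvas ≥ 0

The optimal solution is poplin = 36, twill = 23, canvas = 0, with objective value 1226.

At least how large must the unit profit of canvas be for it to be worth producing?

26

At the optimum: steam uses 141 of 141 (binding); loom time uses 118 of 118 (binding).
Dual feasibility on the basic columns requires 2·y_steam + 2·y_loom time = 20, 3·y_steam + 2·y_loom time = 22.
→ y_steam = 2 and y_loom time = 8.
canvas enters the basis when its profit ≥ yᵀa₃ = 2·1 + 8·3 = 26.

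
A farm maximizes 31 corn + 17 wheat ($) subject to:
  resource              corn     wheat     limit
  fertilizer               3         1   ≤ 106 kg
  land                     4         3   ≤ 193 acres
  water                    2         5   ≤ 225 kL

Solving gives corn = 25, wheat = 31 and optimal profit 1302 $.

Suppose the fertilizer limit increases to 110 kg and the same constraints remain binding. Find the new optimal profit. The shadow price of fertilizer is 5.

Δb = 4, so new z* = 1302 + (5)·(4) = 1302 + 20 = 1322.

1322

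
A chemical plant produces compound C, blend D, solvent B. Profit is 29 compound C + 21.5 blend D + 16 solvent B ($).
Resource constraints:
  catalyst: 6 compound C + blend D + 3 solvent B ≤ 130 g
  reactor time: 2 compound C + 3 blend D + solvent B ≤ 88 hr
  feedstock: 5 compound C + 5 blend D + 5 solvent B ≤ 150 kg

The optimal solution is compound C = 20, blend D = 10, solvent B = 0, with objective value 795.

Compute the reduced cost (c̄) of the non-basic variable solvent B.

-8.5

At the optimum: catalyst uses 130 of 130 (binding); reactor time uses 70 of 88 (slack = 18); feedstock uses 150 of 150 (binding).
By complementary slackness, y = 0 for the non-binding constraint.
From A_Bᵀ y = c: 6·y_catalyst + 5·y_feedstock = 29; 1·y_catalyst + 5·y_feedstock = 21.5.
This yields shadow prices y_catalyst = 1.5, y_feedstock = 4.
Reduced cost of solvent B: c₃ − yᵀa₃ = 16 − (1.5·3 + 4·5) = 16 − 24.5 = -8.5.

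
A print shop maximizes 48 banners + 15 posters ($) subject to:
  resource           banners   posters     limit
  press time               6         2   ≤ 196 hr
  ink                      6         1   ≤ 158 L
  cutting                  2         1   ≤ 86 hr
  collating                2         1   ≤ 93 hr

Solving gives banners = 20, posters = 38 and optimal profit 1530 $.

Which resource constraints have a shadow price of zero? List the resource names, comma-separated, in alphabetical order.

press time: 196/196 (binding)
ink: 158/158 (binding)
cutting: 78/86 (slack 8)
collating: 78/93 (slack 15)
By complementary slackness, a constraint with positive slack has shadow price 0 → collating, cutting.

collating, cutting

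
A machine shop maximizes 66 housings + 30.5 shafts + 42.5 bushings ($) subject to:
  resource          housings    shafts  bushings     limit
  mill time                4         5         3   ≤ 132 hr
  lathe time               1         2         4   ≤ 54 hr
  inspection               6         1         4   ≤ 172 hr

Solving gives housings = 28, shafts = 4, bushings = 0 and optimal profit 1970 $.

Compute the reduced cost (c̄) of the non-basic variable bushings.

At the optimum: mill time uses 132 of 132 (binding); lathe time uses 36 of 54 (slack = 18); inspection uses 172 of 172 (binding).
By complementary slackness, y = 0 for the non-binding constraint.
From A_Bᵀ y = c: 4·y_mill time + 6·y_inspection = 66; 5·y_mill time + 1·y_inspection = 30.5.
Solving: y_mill time = 4.5, y_inspection = 8.
Reduced cost of bushings: c₃ − yᵀa₃ = 42.5 − (4.5·3 + 8·4) = 42.5 − 45.5 = -3.

-3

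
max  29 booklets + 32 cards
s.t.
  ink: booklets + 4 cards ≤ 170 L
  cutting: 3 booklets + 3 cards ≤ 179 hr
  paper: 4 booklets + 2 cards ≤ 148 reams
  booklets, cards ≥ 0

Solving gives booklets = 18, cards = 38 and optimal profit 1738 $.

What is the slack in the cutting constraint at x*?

cutting used = 3·18 + 3·38 = 168; slack = 179 − 168 = 11.

11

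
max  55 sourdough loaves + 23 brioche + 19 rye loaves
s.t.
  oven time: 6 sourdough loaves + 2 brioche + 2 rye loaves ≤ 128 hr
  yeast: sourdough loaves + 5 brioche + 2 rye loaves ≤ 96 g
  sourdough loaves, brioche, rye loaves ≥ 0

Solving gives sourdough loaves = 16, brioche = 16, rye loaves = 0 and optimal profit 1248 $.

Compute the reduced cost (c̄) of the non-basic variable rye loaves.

At the optimum: oven time uses 128 of 128 (binding); yeast uses 96 of 96 (binding).
Dual feasibility on the basic columns requires 6·y_oven time + 1·y_yeast = 55, 2·y_oven time + 5·y_yeast = 23.
→ y_oven time = 9 and y_yeast = 1.
Reduced cost of rye loaves: c₃ − yᵀa₃ = 19 − (9·2 + 1·2) = 19 − 20 = -1.

-1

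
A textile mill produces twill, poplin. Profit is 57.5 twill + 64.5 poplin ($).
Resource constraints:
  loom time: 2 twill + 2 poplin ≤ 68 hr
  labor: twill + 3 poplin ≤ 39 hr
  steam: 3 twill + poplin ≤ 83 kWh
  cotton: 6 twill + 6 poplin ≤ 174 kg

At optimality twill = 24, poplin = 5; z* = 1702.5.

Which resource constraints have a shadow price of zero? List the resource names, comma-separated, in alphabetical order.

loom time: 58/68 (slack 10)
labor: 39/39 (binding)
steam: 77/83 (slack 6)
cotton: 174/174 (binding)
By complementary slackness, a constraint with positive slack has shadow price 0 → loom time, steam.

loom time, steam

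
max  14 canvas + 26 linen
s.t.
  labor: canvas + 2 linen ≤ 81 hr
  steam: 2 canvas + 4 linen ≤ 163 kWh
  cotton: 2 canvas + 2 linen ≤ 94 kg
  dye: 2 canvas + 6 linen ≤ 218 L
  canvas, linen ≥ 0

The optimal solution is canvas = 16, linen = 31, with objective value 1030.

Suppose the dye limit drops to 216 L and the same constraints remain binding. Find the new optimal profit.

1024

Binding: cotton and dye. Non-binding: labor (3 unused), steam (7 unused).
Since labor, steam are not tight, their duals are 0.
The binding rows give the dual system: 2·y_cotton + 2·y_dye = 14 and 2·y_cotton + 6·y_dye = 26.
→ y_cotton = 4 and y_dye = 3.
Δz = y_dye·Δb = 3 × (-2) = -6, so new z* = 1030 − 6 = 1024.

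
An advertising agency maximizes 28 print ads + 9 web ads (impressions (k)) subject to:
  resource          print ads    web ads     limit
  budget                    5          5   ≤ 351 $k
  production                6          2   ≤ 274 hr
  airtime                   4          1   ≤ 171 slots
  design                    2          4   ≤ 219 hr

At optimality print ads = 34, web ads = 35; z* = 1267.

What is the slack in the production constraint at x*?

0

production used = 6·34 + 2·35 = 274; slack = 274 − 274 = 0.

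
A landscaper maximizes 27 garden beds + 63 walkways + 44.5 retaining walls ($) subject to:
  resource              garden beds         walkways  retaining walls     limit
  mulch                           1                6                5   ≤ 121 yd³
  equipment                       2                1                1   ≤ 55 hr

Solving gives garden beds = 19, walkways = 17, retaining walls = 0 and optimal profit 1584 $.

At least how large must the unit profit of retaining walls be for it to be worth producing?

54

Both mulch and equipment are binding at x*.
From A_Bᵀ y = c: 1·y_mulch + 2·y_equipment = 27; 6·y_mulch + 1·y_equipment = 63.
→ y_mulch = 9 and y_equipment = 9.
retaining walls enters the basis when its profit ≥ yᵀa₃ = 9·5 + 9·1 = 54.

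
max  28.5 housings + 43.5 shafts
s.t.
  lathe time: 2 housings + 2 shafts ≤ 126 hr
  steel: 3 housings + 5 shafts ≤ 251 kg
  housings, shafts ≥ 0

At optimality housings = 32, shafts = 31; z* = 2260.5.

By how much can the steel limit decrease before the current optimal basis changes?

62

Binding constraints: lathe time, steel. The basis is B = [[2,2],[3,5]] with det 4.
Per unit decrease in steel, x* moves by d = (0.5, -0.5).
The basis stays optimal until shafts reaches 0; allowable decrease = 62 kg.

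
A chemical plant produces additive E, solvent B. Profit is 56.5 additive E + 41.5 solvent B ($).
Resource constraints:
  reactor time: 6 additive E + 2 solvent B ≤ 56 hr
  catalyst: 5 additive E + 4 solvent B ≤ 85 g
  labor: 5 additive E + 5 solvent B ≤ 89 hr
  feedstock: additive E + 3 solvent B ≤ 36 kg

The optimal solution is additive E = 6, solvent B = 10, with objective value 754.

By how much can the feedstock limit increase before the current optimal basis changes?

7.2

Binding constraints: reactor time, feedstock. The basis is B = [[6,2],[1,3]] with det 16.
Per unit increase in feedstock, x* moves by d = (-0.125, 0.375).
The basis stays optimal until labor becomes binding; allowable increase = 7.2 kg.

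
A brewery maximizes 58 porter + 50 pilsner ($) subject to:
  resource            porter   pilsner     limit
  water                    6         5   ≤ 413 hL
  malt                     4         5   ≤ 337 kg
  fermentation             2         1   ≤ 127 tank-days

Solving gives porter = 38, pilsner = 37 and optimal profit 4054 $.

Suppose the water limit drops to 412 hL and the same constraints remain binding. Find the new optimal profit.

At the optimum: water uses 413 of 413 (binding); malt uses 337 of 337 (binding); fermentation uses 113 of 127 (slack = 14).
Since fermentation is not tight, its dual is 0.
The binding rows give the dual system: 6·y_water + 4·y_malt = 58 and 5·y_water + 5·y_malt = 50.
→ y_water = 9 and y_malt = 1.
Δz = y_water·Δb = 9 × (-1) = -9, so new z* = 4054 − 9 = 4045.

4045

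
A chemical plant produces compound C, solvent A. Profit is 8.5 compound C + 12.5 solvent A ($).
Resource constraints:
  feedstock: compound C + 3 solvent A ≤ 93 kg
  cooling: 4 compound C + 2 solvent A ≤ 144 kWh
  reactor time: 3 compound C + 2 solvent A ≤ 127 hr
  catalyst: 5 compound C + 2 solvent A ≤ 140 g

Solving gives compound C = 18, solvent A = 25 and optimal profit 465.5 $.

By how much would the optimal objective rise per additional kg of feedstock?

Binding: feedstock and catalyst. Non-binding: cooling (22 unused), reactor time (23 unused).
Since cooling, reactor time are not tight, their duals are 0.
The binding rows give the dual system: 1·y_feedstock + 5·y_catalyst = 8.5 and 3·y_feedstock + 2·y_catalyst = 12.5.
→ y_feedstock = 3.5 and y_catalyst = 1.
Shadow price of feedstock = 3.5.

3.5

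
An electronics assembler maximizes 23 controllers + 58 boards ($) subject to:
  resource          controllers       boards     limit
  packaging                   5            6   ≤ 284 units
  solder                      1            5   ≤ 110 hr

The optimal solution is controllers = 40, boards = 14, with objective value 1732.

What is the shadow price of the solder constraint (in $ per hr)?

At the optimum: packaging uses 284 of 284 (binding); solder uses 110 of 110 (binding).
From A_Bᵀ y = c: 5·y_packaging + 1·y_solder = 23; 6·y_packaging + 5·y_solder = 58.
→ y_packaging = 3 and y_solder = 8.
Shadow price of solder = 8.

8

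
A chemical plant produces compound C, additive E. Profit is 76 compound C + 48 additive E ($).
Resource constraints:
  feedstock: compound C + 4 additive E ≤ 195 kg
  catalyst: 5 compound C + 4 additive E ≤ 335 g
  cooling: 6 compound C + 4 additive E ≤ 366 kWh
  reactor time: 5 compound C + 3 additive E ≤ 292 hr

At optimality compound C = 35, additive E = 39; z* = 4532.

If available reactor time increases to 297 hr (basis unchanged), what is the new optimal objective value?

Binding: cooling and reactor time. Non-binding: feedstock (4 unused), catalyst (4 unused).
Since feedstock, catalyst are not tight, their duals are 0.
From A_Bᵀ y = c: 6·y_cooling + 5·y_reactor time = 76; 4·y_cooling + 3·y_reactor time = 48.
This yields shadow prices y_cooling = 6, y_reactor time = 8.
Δz = y_reactor time·Δb = 8 × (5) = 40, so new z* = 4532 + 40 = 4572.

4572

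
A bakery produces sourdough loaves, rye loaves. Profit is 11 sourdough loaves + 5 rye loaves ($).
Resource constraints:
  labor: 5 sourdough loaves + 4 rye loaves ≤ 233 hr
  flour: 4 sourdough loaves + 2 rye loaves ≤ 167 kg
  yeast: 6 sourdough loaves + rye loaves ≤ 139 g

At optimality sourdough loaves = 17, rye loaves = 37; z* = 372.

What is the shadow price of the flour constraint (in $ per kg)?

0

Check each constraint at x*: labor 233/233 (tight); flour 142/167 (slack 25); yeast 139/139 (tight).
Since flour is not tight, its dual is 0.
From A_Bᵀ y = c: 5·y_labor + 6·y_yeast = 11; 4·y_labor + 1·y_yeast = 5.
This yields shadow prices y_labor = 1, y_yeast = 1.
Shadow price of flour = 0.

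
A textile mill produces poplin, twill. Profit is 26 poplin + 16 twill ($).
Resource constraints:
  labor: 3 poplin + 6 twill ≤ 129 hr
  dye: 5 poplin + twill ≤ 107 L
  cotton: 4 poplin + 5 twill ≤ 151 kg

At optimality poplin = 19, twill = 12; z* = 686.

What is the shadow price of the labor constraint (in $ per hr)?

At the optimum: labor uses 129 of 129 (binding); dye uses 107 of 107 (binding); cotton uses 136 of 151 (slack = 15).
By complementary slackness, y = 0 for the non-binding constraint.
From A_Bᵀ y = c: 3·y_labor + 5·y_dye = 26; 6·y_labor + 1·y_dye = 16.
Solving: y_labor = 2, y_dye = 4.
Shadow price of labor = 2.

2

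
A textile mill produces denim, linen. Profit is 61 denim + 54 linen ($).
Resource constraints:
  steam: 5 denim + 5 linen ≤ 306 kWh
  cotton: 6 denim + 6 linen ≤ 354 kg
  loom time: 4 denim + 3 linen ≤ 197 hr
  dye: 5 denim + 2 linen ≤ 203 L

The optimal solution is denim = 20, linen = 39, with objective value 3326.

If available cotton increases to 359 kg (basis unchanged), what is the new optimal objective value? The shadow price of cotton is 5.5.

Δb = 5, so new z* = 3326 + (5.5)·(5) = 3326 + 27.5 = 3353.5.

3353.5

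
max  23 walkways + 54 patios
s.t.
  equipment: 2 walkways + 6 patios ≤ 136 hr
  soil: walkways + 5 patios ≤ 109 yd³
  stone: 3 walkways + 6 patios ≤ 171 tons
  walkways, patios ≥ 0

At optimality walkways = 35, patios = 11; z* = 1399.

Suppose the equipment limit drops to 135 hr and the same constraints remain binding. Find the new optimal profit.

At the optimum: equipment uses 136 of 136 (binding); soil uses 90 of 109 (slack = 19); stone uses 171 of 171 (binding).
Since soil is not tight, its dual is 0.
Dual feasibility on the basic columns requires 2·y_equipment + 3·y_stone = 23, 6·y_equipment + 6·y_stone = 54.
Solving: y_equipment = 4, y_stone = 5.
Δz = y_equipment·Δb = 4 × (-1) = -4, so new z* = 1399 − 4 = 1395.

1395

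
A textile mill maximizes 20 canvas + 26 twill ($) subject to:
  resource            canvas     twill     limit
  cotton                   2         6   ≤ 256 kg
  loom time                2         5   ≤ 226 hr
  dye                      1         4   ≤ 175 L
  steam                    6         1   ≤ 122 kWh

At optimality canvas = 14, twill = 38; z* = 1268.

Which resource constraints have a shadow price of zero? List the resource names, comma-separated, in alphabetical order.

dye, loom time

cotton: 256/256 (binding)
loom time: 218/226 (slack 8)
dye: 166/175 (slack 9)
steam: 122/122 (binding)
By complementary slackness, a constraint with positive slack has shadow price 0 → dye, loom time.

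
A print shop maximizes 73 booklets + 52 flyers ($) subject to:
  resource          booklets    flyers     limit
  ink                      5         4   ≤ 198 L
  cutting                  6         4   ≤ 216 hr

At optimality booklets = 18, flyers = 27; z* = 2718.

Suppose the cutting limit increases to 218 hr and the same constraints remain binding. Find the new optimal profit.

At the optimum: ink uses 198 of 198 (binding); cutting uses 216 of 216 (binding).
The binding rows give the dual system: 5·y_ink + 6·y_cutting = 73 and 4·y_ink + 4·y_cutting = 52.
→ y_ink = 5 and y_cutting = 8.
Δz = y_cutting·Δb = 8 × (2) = 16, so new z* = 2718 + 16 = 2734.

2734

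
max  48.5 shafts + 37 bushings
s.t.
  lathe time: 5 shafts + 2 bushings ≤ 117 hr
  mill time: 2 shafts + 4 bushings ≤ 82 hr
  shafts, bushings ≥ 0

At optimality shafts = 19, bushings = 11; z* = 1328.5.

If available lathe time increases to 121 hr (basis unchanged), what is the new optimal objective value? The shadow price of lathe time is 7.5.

1358.5

Δb = 4, so new z* = 1328.5 + (7.5)·(4) = 1328.5 + 30 = 1358.5.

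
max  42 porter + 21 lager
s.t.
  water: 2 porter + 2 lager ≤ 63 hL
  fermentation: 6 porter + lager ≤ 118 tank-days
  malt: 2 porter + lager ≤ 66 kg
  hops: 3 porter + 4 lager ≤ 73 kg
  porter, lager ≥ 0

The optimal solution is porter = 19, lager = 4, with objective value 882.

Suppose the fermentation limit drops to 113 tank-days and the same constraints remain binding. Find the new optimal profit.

857

At the optimum: water uses 46 of 63 (slack = 17); fermentation uses 118 of 118 (binding); malt uses 42 of 66 (slack = 24); hops uses 73 of 73 (binding).
Slack constraints have shadow price 0 (complementary slackness).
The binding rows give the dual system: 6·y_fermentation + 3·y_hops = 42 and 1·y_fermentation + 4·y_hops = 21.
Solving: y_fermentation = 5, y_hops = 4.
Δz = y_fermentation·Δb = 5 × (-5) = -25, so new z* = 882 − 25 = 857.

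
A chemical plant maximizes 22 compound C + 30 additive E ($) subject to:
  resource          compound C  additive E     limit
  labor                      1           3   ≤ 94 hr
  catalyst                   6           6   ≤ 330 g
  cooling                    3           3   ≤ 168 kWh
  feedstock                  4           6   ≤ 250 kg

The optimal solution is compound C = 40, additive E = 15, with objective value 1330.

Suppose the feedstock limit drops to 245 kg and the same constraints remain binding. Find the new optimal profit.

Binding: catalyst and feedstock. Non-binding: labor (9 unused), cooling (3 unused).
By complementary slackness, y = 0 for the non-binding constraints.
Dual feasibility on the basic columns requires 6·y_catalyst + 4·y_feedstock = 22, 6·y_catalyst + 6·y_feedstock = 30.
Solving: y_catalyst = 1, y_feedstock = 4.
Δz = y_feedstock·Δb = 4 × (-5) = -20, so new z* = 1330 − 20 = 1310.

1310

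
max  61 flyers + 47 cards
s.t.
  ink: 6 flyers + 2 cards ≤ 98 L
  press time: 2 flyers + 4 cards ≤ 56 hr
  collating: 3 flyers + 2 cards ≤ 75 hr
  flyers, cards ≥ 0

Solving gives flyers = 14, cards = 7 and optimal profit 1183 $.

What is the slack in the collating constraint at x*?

collating used = 3·14 + 2·7 = 56; slack = 75 − 56 = 19.

19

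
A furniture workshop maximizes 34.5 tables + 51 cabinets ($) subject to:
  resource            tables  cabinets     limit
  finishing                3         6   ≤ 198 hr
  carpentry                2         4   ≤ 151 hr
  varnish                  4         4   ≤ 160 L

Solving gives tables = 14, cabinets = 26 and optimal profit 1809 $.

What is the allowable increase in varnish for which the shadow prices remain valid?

Binding constraints: finishing, varnish. The basis is B = [[3,6],[4,4]] with det -12.
Per unit increase in varnish, x* moves by d = (0.5, -0.25).
The basis stays optimal until cabinets reaches 0; allowable increase = 104 L.

104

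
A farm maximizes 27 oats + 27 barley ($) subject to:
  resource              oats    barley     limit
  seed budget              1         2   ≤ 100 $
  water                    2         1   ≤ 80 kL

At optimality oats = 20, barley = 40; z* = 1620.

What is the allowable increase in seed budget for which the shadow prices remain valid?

60

Binding constraints: seed budget, water. The basis is B = [[1,2],[2,1]] with det -3.
Per unit increase in seed budget, x* moves by d = (-0.3333, 0.6667).
The basis stays optimal until oats reaches 0; allowable increase = 60 $.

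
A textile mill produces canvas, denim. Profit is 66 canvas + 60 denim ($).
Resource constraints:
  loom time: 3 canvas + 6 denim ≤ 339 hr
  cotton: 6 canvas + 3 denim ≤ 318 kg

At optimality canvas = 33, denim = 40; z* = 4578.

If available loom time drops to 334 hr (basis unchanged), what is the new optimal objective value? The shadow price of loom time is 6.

4548

Δb = -5, so new z* = 4578 + (6)·(-5) = 4578 − 30 = 4548.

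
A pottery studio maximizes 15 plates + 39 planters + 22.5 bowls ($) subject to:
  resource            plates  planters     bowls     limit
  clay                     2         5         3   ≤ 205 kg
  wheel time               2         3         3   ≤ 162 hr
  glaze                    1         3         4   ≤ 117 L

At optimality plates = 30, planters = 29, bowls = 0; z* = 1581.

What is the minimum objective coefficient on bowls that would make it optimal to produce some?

At the optimum: clay uses 205 of 205 (binding); wheel time uses 147 of 162 (slack = 15); glaze uses 117 of 117 (binding).
Since wheel time is not tight, its dual is 0.
From A_Bᵀ y = c: 2·y_clay + 1·y_glaze = 15; 5·y_clay + 3·y_glaze = 39.
This yields shadow prices y_clay = 6, y_glaze = 3.
bowls enters the basis when its profit ≥ yᵀa₃ = 6·3 + 3·4 = 30.

30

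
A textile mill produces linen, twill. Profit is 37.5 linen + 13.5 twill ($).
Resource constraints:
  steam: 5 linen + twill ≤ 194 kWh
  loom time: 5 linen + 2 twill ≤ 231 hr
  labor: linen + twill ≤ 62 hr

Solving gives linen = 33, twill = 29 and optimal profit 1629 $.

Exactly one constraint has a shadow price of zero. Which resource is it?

steam: 194/194 (binding)
loom time: 223/231 (slack 8)
labor: 62/62 (binding)
By complementary slackness, a constraint with positive slack has shadow price 0 → loom time.

loom time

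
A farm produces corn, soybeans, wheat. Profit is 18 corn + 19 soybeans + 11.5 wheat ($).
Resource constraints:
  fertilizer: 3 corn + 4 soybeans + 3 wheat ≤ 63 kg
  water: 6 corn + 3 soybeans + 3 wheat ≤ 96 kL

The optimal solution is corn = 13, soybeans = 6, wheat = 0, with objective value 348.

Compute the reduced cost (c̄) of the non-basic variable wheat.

-3.5

Check each constraint at x*: fertilizer 63/63 (tight); water 96/96 (tight).
Dual feasibility on the basic columns requires 3·y_fertilizer + 6·y_water = 18, 4·y_fertilizer + 3·y_water = 19.
→ y_fertilizer = 4 and y_water = 1.
Reduced cost of wheat: c₃ − yᵀa₃ = 11.5 − (4·3 + 1·3) = 11.5 − 15 = -3.5.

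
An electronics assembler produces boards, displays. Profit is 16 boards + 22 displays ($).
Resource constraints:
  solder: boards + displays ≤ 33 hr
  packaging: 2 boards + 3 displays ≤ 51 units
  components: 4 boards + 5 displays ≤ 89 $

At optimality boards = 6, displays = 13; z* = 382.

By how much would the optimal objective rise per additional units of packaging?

Binding: packaging and components. Non-binding: solder (14 unused).
Slack constraints have shadow price 0 (complementary slackness).
The binding rows give the dual system: 2·y_packaging + 4·y_components = 16 and 3·y_packaging + 5·y_components = 22.
Solving: y_packaging = 4, y_components = 2.
Shadow price of packaging = 4.

4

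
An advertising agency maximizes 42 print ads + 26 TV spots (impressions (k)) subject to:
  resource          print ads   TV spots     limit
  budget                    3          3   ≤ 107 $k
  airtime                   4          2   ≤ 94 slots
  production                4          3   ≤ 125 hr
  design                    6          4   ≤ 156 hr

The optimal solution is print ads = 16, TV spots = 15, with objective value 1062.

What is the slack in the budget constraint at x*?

14

budget used = 3·16 + 3·15 = 93; slack = 107 − 93 = 14.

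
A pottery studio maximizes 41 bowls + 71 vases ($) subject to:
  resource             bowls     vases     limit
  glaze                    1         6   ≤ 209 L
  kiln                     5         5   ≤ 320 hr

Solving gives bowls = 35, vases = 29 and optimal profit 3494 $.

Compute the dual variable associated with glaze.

6

At the optimum: glaze uses 209 of 209 (binding); kiln uses 320 of 320 (binding).
Dual feasibility on the basic columns requires 1·y_glaze + 5·y_kiln = 41, 6·y_glaze + 5·y_kiln = 71.
→ y_glaze = 6 and y_kiln = 7.
Shadow price of glaze = 6.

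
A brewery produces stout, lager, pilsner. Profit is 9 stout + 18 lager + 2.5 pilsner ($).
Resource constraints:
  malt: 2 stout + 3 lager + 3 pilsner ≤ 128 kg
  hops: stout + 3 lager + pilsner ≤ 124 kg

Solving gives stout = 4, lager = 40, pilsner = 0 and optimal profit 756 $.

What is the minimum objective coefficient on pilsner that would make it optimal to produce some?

12

Check each constraint at x*: malt 128/128 (tight); hops 124/124 (tight).
From A_Bᵀ y = c: 2·y_malt + 1·y_hops = 9; 3·y_malt + 3·y_hops = 18.
Solving: y_malt = 3, y_hops = 3.
pilsner enters the basis when its profit ≥ yᵀa₃ = 3·3 + 3·1 = 12.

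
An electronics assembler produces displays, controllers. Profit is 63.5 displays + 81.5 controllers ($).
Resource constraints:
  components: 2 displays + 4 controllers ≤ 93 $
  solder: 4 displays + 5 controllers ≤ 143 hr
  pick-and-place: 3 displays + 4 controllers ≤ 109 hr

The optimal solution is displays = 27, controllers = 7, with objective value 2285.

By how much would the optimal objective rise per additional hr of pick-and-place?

8.5

At the optimum: components uses 82 of 93 (slack = 11); solder uses 143 of 143 (binding); pick-and-place uses 109 of 109 (binding).
By complementary slackness, y = 0 for the non-binding constraint.
The binding rows give the dual system: 4·y_solder + 3·y_pick-and-place = 63.5 and 5·y_solder + 4·y_pick-and-place = 81.5.
This yields shadow prices y_solder = 9.5, y_pick-and-place = 8.5.
Shadow price of pick-and-place = 8.5.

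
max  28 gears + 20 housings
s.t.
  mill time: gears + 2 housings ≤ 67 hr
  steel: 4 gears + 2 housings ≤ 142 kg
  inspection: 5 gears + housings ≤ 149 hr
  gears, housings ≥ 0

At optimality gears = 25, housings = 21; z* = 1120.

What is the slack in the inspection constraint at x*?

3

inspection used = 5·25 + 1·21 = 146; slack = 149 − 146 = 3.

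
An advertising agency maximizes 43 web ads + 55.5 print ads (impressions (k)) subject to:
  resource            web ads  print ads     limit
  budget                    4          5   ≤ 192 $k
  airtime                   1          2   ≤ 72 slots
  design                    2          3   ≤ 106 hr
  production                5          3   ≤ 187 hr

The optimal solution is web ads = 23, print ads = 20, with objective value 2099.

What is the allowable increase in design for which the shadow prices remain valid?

6

Binding constraints: budget, design. The basis is B = [[4,5],[2,3]] with det 2.
Per unit increase in design, x* moves by d = (-2.5, 2).
The basis stays optimal until airtime becomes binding; allowable increase = 6 hr.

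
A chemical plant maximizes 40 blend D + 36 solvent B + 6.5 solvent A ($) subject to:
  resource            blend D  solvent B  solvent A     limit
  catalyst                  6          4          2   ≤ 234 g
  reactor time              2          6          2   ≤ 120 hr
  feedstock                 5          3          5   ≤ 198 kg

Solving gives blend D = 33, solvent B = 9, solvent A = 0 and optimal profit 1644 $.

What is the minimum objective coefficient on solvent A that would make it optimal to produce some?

16

Binding: catalyst and reactor time. Non-binding: feedstock (6 unused).
By complementary slackness, y = 0 for the non-binding constraint.
Dual feasibility on the basic columns requires 6·y_catalyst + 2·y_reactor time = 40, 4·y_catalyst + 6·y_reactor time = 36.
→ y_catalyst = 6 and y_reactor time = 2.
solvent A enters the basis when its profit ≥ yᵀa₃ = 6·2 + 2·2 = 16.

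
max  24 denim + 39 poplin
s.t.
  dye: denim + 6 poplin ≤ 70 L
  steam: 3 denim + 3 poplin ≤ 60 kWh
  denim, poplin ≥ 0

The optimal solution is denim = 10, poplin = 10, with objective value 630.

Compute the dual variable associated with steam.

7

At the optimum: dye uses 70 of 70 (binding); steam uses 60 of 60 (binding).
Dual feasibility on the basic columns requires 1·y_dye + 3·y_steam = 24, 6·y_dye + 3·y_steam = 39.
→ y_dye = 3 and y_steam = 7.
Shadow price of steam = 7.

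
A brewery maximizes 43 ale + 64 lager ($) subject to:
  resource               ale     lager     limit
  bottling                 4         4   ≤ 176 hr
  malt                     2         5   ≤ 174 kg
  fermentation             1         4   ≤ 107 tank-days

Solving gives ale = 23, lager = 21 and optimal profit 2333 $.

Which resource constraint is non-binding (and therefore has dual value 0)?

malt

bottling: 176/176 (binding)
malt: 151/174 (slack 23)
fermentation: 107/107 (binding)
By complementary slackness, a constraint with positive slack has shadow price 0 → malt.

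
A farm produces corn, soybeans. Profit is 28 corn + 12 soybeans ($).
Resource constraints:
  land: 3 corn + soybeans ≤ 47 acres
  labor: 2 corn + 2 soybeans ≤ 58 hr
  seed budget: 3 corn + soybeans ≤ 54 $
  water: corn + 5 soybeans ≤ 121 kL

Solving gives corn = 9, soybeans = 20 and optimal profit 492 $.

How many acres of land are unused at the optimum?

0

land used = 3·9 + 1·20 = 47; slack = 47 − 47 = 0.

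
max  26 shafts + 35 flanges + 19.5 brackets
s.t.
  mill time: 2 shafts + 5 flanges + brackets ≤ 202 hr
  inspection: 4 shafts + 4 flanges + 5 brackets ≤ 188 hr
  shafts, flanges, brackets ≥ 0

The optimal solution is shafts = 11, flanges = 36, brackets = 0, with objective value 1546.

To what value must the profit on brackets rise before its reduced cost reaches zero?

At the optimum: mill time uses 202 of 202 (binding); inspection uses 188 of 188 (binding).
The binding rows give the dual system: 2·y_mill time + 4·y_inspection = 26 and 5·y_mill time + 4·y_inspection = 35.
→ y_mill time = 3 and y_inspection = 5.
brackets enters the basis when its profit ≥ yᵀa₃ = 3·1 + 5·5 = 28.

28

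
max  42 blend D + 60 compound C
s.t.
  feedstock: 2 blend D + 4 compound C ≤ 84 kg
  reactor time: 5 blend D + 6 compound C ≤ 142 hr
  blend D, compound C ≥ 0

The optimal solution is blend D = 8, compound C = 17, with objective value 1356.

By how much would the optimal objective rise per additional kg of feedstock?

6

Both feedstock and reactor time are binding at x*.
From A_Bᵀ y = c: 2·y_feedstock + 5·y_reactor time = 42; 4·y_feedstock + 6·y_reactor time = 60.
This yields shadow prices y_feedstock = 6, y_reactor time = 6.
Shadow price of feedstock = 6.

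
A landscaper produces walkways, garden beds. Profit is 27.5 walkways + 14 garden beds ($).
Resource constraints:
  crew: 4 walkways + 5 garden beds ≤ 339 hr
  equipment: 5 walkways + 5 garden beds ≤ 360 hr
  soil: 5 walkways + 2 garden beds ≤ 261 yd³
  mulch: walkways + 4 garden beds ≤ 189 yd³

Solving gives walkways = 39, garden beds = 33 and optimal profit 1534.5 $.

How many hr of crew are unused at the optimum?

18

crew used = 4·39 + 5·33 = 321; slack = 339 − 321 = 18.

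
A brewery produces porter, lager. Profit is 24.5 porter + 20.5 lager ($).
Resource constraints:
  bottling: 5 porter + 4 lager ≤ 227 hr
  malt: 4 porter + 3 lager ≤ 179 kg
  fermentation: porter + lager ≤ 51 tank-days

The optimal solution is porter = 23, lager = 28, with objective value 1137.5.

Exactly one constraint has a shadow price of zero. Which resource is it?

bottling: 227/227 (binding)
malt: 176/179 (slack 3)
fermentation: 51/51 (binding)
By complementary slackness, a constraint with positive slack has shadow price 0 → malt.

malt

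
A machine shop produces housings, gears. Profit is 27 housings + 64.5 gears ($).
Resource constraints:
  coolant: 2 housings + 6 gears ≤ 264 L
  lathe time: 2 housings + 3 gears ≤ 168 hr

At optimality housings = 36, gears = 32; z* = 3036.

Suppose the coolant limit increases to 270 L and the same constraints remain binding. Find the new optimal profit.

Check each constraint at x*: coolant 264/264 (tight); lathe time 168/168 (tight).
From A_Bᵀ y = c: 2·y_coolant + 2·y_lathe time = 27; 6·y_coolant + 3·y_lathe time = 64.5.
This yields shadow prices y_coolant = 8, y_lathe time = 5.5.
Δz = y_coolant·Δb = 8 × (6) = 48, so new z* = 3036 + 48 = 3084.

3084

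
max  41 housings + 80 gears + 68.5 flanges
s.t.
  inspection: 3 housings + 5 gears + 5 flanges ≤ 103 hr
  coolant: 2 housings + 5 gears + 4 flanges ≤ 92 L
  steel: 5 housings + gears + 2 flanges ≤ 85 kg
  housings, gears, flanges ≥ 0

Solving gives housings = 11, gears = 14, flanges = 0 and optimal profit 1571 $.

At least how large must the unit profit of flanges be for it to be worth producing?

Binding: inspection and coolant. Non-binding: steel (16 unused).
Since steel is not tight, its dual is 0.
From A_Bᵀ y = c: 3·y_inspection + 2·y_coolant = 41; 5·y_inspection + 5·y_coolant = 80.
This yields shadow prices y_inspection = 9, y_coolant = 7.
flanges enters the basis when its profit ≥ yᵀa₃ = 9·5 + 7·4 = 73.

73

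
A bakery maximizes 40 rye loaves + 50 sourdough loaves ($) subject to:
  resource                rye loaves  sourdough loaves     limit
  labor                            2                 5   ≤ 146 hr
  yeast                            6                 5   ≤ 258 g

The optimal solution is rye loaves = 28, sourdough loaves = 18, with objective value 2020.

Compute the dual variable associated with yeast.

Both labor and yeast are binding at x*.
From A_Bᵀ y = c: 2·y_labor + 6·y_yeast = 40; 5·y_labor + 5·y_yeast = 50.
→ y_labor = 5 and y_yeast = 5.
Shadow price of yeast = 5.

5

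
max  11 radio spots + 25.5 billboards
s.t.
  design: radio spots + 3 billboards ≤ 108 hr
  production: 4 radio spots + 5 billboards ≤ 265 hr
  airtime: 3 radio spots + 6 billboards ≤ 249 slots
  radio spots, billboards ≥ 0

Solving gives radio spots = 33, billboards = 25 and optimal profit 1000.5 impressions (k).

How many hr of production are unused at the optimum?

production used = 4·33 + 5·25 = 257; slack = 265 − 257 = 8.

8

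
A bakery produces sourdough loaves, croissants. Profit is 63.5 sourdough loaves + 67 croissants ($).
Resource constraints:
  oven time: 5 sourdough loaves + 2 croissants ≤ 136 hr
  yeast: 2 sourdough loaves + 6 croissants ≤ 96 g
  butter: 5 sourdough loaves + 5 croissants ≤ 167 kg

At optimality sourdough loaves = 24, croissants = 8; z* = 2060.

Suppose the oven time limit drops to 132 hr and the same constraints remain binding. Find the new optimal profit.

Binding: oven time and yeast. Non-binding: butter (7 unused).
Since butter is not tight, its dual is 0.
From A_Bᵀ y = c: 5·y_oven time + 2·y_yeast = 63.5; 2·y_oven time + 6·y_yeast = 67.
Solving: y_oven time = 9.5, y_yeast = 8.
Δz = y_oven time·Δb = 9.5 × (-4) = -38, so new z* = 2060 − 38 = 2022.

2022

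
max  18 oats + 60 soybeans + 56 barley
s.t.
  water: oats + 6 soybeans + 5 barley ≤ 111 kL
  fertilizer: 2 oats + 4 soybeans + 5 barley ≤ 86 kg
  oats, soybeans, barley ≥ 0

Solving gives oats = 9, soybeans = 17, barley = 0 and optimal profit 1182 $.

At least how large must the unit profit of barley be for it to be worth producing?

At the optimum: water uses 111 of 111 (binding); fertilizer uses 86 of 86 (binding).
The binding rows give the dual system: 1·y_water + 2·y_fertilizer = 18 and 6·y_water + 4·y_fertilizer = 60.
Solving: y_water = 6, y_fertilizer = 6.
barley enters the basis when its profit ≥ yᵀa₃ = 6·5 + 6·5 = 60.

60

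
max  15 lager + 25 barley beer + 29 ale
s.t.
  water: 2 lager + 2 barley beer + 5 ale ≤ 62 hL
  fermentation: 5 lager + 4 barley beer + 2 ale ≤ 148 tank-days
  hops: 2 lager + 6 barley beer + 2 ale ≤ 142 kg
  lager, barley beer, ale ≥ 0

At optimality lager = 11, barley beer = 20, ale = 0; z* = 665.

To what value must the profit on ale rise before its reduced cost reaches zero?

Binding: water and hops. Non-binding: fermentation (13 unused).
By complementary slackness, y = 0 for the non-binding constraint.
From A_Bᵀ y = c: 2·y_water + 2·y_hops = 15; 2·y_water + 6·y_hops = 25.
This yields shadow prices y_water = 5, y_hops = 2.5.
ale enters the basis when its profit ≥ yᵀa₃ = 5·5 + 2.5·2 = 30.

30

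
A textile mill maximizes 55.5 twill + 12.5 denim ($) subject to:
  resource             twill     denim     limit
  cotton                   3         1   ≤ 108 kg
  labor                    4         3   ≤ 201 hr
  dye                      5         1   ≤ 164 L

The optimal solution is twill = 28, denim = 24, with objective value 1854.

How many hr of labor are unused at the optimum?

17

labor used = 4·28 + 3·24 = 184; slack = 201 − 184 = 17.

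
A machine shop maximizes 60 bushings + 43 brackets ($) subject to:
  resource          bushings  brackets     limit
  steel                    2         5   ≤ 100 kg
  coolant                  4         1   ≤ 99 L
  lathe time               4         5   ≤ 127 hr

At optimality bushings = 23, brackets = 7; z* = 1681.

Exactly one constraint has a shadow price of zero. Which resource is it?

steel: 81/100 (slack 19)
coolant: 99/99 (binding)
lathe time: 127/127 (binding)
By complementary slackness, a constraint with positive slack has shadow price 0 → steel.

steel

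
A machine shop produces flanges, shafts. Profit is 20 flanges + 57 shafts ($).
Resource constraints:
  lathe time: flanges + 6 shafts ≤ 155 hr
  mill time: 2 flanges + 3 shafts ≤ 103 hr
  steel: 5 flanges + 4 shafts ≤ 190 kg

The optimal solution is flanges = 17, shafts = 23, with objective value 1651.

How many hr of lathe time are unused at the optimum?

0

lathe time used = 1·17 + 6·23 = 155; slack = 155 − 155 = 0.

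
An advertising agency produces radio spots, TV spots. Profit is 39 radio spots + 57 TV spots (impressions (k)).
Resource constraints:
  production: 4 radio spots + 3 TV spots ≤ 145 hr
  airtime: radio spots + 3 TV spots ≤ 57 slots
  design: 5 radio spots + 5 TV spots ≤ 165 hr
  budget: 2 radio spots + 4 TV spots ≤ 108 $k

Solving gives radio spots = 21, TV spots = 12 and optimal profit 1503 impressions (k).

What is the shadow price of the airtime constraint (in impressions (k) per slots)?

Check each constraint at x*: production 120/145 (slack 25); airtime 57/57 (tight); design 165/165 (tight); budget 90/108 (slack 18).
Slack constraints have shadow price 0 (complementary slackness).
From A_Bᵀ y = c: 1·y_airtime + 5·y_design = 39; 3·y_airtime + 5·y_design = 57.
Solving: y_airtime = 9, y_design = 6.
Shadow price of airtime = 9.

9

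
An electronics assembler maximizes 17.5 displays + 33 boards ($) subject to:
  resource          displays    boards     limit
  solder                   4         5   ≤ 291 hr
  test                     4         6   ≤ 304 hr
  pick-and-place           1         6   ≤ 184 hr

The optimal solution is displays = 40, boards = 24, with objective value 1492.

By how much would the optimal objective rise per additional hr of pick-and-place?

1.5

At the optimum: solder uses 280 of 291 (slack = 11); test uses 304 of 304 (binding); pick-and-place uses 184 of 184 (binding).
Slack constraints have shadow price 0 (complementary slackness).
Dual feasibility on the basic columns requires 4·y_test + 1·y_pick-and-place = 17.5, 6·y_test + 6·y_pick-and-place = 33.
Solving: y_test = 4, y_pick-and-place = 1.5.
Shadow price of pick-and-place = 1.5.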